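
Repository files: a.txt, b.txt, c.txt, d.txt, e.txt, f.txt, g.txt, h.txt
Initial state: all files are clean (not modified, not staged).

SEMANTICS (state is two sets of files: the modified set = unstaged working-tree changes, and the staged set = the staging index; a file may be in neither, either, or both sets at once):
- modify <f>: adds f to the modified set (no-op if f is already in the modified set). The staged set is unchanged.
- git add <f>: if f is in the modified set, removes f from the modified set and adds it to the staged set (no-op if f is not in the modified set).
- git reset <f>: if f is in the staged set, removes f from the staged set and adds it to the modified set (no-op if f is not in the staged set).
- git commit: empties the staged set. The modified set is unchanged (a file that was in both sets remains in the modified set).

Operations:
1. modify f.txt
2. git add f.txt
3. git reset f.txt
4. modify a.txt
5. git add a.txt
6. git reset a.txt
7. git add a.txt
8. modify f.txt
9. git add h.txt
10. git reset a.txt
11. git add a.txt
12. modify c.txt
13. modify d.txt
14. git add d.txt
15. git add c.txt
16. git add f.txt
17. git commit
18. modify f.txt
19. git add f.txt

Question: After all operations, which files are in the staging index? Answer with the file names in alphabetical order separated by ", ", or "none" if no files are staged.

Answer: f.txt

Derivation:
After op 1 (modify f.txt): modified={f.txt} staged={none}
After op 2 (git add f.txt): modified={none} staged={f.txt}
After op 3 (git reset f.txt): modified={f.txt} staged={none}
After op 4 (modify a.txt): modified={a.txt, f.txt} staged={none}
After op 5 (git add a.txt): modified={f.txt} staged={a.txt}
After op 6 (git reset a.txt): modified={a.txt, f.txt} staged={none}
After op 7 (git add a.txt): modified={f.txt} staged={a.txt}
After op 8 (modify f.txt): modified={f.txt} staged={a.txt}
After op 9 (git add h.txt): modified={f.txt} staged={a.txt}
After op 10 (git reset a.txt): modified={a.txt, f.txt} staged={none}
After op 11 (git add a.txt): modified={f.txt} staged={a.txt}
After op 12 (modify c.txt): modified={c.txt, f.txt} staged={a.txt}
After op 13 (modify d.txt): modified={c.txt, d.txt, f.txt} staged={a.txt}
After op 14 (git add d.txt): modified={c.txt, f.txt} staged={a.txt, d.txt}
After op 15 (git add c.txt): modified={f.txt} staged={a.txt, c.txt, d.txt}
After op 16 (git add f.txt): modified={none} staged={a.txt, c.txt, d.txt, f.txt}
After op 17 (git commit): modified={none} staged={none}
After op 18 (modify f.txt): modified={f.txt} staged={none}
After op 19 (git add f.txt): modified={none} staged={f.txt}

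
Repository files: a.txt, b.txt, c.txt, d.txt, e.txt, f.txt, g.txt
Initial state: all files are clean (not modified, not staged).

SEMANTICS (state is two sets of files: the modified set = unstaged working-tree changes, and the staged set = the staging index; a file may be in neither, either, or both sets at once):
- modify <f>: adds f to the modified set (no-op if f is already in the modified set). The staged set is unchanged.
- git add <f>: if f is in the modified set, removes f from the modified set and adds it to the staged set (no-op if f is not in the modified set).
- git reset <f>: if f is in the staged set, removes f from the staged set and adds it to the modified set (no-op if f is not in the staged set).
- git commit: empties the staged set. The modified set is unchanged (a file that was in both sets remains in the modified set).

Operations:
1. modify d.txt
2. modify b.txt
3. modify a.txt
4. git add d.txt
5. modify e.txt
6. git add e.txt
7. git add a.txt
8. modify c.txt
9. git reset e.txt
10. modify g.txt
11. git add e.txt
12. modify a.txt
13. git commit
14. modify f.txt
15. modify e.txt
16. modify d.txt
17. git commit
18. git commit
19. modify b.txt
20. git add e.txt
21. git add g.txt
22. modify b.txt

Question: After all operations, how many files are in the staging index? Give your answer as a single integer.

Answer: 2

Derivation:
After op 1 (modify d.txt): modified={d.txt} staged={none}
After op 2 (modify b.txt): modified={b.txt, d.txt} staged={none}
After op 3 (modify a.txt): modified={a.txt, b.txt, d.txt} staged={none}
After op 4 (git add d.txt): modified={a.txt, b.txt} staged={d.txt}
After op 5 (modify e.txt): modified={a.txt, b.txt, e.txt} staged={d.txt}
After op 6 (git add e.txt): modified={a.txt, b.txt} staged={d.txt, e.txt}
After op 7 (git add a.txt): modified={b.txt} staged={a.txt, d.txt, e.txt}
After op 8 (modify c.txt): modified={b.txt, c.txt} staged={a.txt, d.txt, e.txt}
After op 9 (git reset e.txt): modified={b.txt, c.txt, e.txt} staged={a.txt, d.txt}
After op 10 (modify g.txt): modified={b.txt, c.txt, e.txt, g.txt} staged={a.txt, d.txt}
After op 11 (git add e.txt): modified={b.txt, c.txt, g.txt} staged={a.txt, d.txt, e.txt}
After op 12 (modify a.txt): modified={a.txt, b.txt, c.txt, g.txt} staged={a.txt, d.txt, e.txt}
After op 13 (git commit): modified={a.txt, b.txt, c.txt, g.txt} staged={none}
After op 14 (modify f.txt): modified={a.txt, b.txt, c.txt, f.txt, g.txt} staged={none}
After op 15 (modify e.txt): modified={a.txt, b.txt, c.txt, e.txt, f.txt, g.txt} staged={none}
After op 16 (modify d.txt): modified={a.txt, b.txt, c.txt, d.txt, e.txt, f.txt, g.txt} staged={none}
After op 17 (git commit): modified={a.txt, b.txt, c.txt, d.txt, e.txt, f.txt, g.txt} staged={none}
After op 18 (git commit): modified={a.txt, b.txt, c.txt, d.txt, e.txt, f.txt, g.txt} staged={none}
After op 19 (modify b.txt): modified={a.txt, b.txt, c.txt, d.txt, e.txt, f.txt, g.txt} staged={none}
After op 20 (git add e.txt): modified={a.txt, b.txt, c.txt, d.txt, f.txt, g.txt} staged={e.txt}
After op 21 (git add g.txt): modified={a.txt, b.txt, c.txt, d.txt, f.txt} staged={e.txt, g.txt}
After op 22 (modify b.txt): modified={a.txt, b.txt, c.txt, d.txt, f.txt} staged={e.txt, g.txt}
Final staged set: {e.txt, g.txt} -> count=2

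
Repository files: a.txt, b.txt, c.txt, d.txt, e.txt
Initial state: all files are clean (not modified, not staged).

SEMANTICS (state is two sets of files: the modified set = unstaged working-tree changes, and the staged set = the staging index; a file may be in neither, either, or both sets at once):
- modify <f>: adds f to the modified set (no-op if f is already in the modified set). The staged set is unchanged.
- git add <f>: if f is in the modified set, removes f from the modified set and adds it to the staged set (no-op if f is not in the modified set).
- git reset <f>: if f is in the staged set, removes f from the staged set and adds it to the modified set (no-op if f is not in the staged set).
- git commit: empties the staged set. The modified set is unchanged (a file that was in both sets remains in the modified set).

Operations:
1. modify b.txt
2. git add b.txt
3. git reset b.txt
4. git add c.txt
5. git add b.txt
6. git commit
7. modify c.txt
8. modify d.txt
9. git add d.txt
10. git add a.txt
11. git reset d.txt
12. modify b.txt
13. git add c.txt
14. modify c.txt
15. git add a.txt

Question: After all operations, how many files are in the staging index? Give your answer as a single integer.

After op 1 (modify b.txt): modified={b.txt} staged={none}
After op 2 (git add b.txt): modified={none} staged={b.txt}
After op 3 (git reset b.txt): modified={b.txt} staged={none}
After op 4 (git add c.txt): modified={b.txt} staged={none}
After op 5 (git add b.txt): modified={none} staged={b.txt}
After op 6 (git commit): modified={none} staged={none}
After op 7 (modify c.txt): modified={c.txt} staged={none}
After op 8 (modify d.txt): modified={c.txt, d.txt} staged={none}
After op 9 (git add d.txt): modified={c.txt} staged={d.txt}
After op 10 (git add a.txt): modified={c.txt} staged={d.txt}
After op 11 (git reset d.txt): modified={c.txt, d.txt} staged={none}
After op 12 (modify b.txt): modified={b.txt, c.txt, d.txt} staged={none}
After op 13 (git add c.txt): modified={b.txt, d.txt} staged={c.txt}
After op 14 (modify c.txt): modified={b.txt, c.txt, d.txt} staged={c.txt}
After op 15 (git add a.txt): modified={b.txt, c.txt, d.txt} staged={c.txt}
Final staged set: {c.txt} -> count=1

Answer: 1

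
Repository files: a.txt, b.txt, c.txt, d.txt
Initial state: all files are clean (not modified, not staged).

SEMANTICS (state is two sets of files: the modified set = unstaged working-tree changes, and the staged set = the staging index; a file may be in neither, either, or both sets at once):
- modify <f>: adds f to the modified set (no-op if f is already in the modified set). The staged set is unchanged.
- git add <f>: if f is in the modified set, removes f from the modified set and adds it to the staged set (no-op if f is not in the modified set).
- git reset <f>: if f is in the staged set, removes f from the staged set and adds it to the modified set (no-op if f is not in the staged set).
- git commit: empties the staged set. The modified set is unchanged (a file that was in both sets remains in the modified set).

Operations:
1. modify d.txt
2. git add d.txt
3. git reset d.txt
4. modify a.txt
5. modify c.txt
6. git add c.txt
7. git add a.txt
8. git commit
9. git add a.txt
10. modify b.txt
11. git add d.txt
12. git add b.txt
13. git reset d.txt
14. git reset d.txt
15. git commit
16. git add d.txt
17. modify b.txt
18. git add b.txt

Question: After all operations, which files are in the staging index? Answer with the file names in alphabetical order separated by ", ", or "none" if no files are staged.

Answer: b.txt, d.txt

Derivation:
After op 1 (modify d.txt): modified={d.txt} staged={none}
After op 2 (git add d.txt): modified={none} staged={d.txt}
After op 3 (git reset d.txt): modified={d.txt} staged={none}
After op 4 (modify a.txt): modified={a.txt, d.txt} staged={none}
After op 5 (modify c.txt): modified={a.txt, c.txt, d.txt} staged={none}
After op 6 (git add c.txt): modified={a.txt, d.txt} staged={c.txt}
After op 7 (git add a.txt): modified={d.txt} staged={a.txt, c.txt}
After op 8 (git commit): modified={d.txt} staged={none}
After op 9 (git add a.txt): modified={d.txt} staged={none}
After op 10 (modify b.txt): modified={b.txt, d.txt} staged={none}
After op 11 (git add d.txt): modified={b.txt} staged={d.txt}
After op 12 (git add b.txt): modified={none} staged={b.txt, d.txt}
After op 13 (git reset d.txt): modified={d.txt} staged={b.txt}
After op 14 (git reset d.txt): modified={d.txt} staged={b.txt}
After op 15 (git commit): modified={d.txt} staged={none}
After op 16 (git add d.txt): modified={none} staged={d.txt}
After op 17 (modify b.txt): modified={b.txt} staged={d.txt}
After op 18 (git add b.txt): modified={none} staged={b.txt, d.txt}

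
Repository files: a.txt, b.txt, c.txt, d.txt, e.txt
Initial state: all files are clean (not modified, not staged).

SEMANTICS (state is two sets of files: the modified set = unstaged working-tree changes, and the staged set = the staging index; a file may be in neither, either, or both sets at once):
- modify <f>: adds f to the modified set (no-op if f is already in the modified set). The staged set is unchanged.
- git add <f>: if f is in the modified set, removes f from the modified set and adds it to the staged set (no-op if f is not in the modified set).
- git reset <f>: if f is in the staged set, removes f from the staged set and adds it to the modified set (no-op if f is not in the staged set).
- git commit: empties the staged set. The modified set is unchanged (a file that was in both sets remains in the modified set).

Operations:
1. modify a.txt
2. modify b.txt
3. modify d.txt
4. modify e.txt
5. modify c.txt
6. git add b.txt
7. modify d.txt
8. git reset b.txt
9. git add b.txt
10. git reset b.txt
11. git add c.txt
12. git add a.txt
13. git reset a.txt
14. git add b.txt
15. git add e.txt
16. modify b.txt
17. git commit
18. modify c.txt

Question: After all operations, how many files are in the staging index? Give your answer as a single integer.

After op 1 (modify a.txt): modified={a.txt} staged={none}
After op 2 (modify b.txt): modified={a.txt, b.txt} staged={none}
After op 3 (modify d.txt): modified={a.txt, b.txt, d.txt} staged={none}
After op 4 (modify e.txt): modified={a.txt, b.txt, d.txt, e.txt} staged={none}
After op 5 (modify c.txt): modified={a.txt, b.txt, c.txt, d.txt, e.txt} staged={none}
After op 6 (git add b.txt): modified={a.txt, c.txt, d.txt, e.txt} staged={b.txt}
After op 7 (modify d.txt): modified={a.txt, c.txt, d.txt, e.txt} staged={b.txt}
After op 8 (git reset b.txt): modified={a.txt, b.txt, c.txt, d.txt, e.txt} staged={none}
After op 9 (git add b.txt): modified={a.txt, c.txt, d.txt, e.txt} staged={b.txt}
After op 10 (git reset b.txt): modified={a.txt, b.txt, c.txt, d.txt, e.txt} staged={none}
After op 11 (git add c.txt): modified={a.txt, b.txt, d.txt, e.txt} staged={c.txt}
After op 12 (git add a.txt): modified={b.txt, d.txt, e.txt} staged={a.txt, c.txt}
After op 13 (git reset a.txt): modified={a.txt, b.txt, d.txt, e.txt} staged={c.txt}
After op 14 (git add b.txt): modified={a.txt, d.txt, e.txt} staged={b.txt, c.txt}
After op 15 (git add e.txt): modified={a.txt, d.txt} staged={b.txt, c.txt, e.txt}
After op 16 (modify b.txt): modified={a.txt, b.txt, d.txt} staged={b.txt, c.txt, e.txt}
After op 17 (git commit): modified={a.txt, b.txt, d.txt} staged={none}
After op 18 (modify c.txt): modified={a.txt, b.txt, c.txt, d.txt} staged={none}
Final staged set: {none} -> count=0

Answer: 0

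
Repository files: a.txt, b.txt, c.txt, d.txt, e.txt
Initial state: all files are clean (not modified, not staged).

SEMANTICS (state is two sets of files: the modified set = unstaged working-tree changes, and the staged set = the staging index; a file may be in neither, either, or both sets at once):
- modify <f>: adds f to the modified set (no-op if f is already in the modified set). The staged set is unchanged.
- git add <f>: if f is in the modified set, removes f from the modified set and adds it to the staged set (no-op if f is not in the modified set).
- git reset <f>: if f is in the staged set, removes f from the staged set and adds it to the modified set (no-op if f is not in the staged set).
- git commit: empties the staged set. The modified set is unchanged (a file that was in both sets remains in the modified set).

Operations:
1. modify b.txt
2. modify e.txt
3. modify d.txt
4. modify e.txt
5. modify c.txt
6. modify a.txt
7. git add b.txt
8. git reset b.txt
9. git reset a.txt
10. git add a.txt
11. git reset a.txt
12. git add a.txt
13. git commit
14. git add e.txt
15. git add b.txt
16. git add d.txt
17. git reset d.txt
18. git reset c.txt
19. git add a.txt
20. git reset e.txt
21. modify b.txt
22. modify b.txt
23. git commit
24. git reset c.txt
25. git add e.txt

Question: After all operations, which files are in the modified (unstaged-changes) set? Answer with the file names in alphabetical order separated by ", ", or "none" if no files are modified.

After op 1 (modify b.txt): modified={b.txt} staged={none}
After op 2 (modify e.txt): modified={b.txt, e.txt} staged={none}
After op 3 (modify d.txt): modified={b.txt, d.txt, e.txt} staged={none}
After op 4 (modify e.txt): modified={b.txt, d.txt, e.txt} staged={none}
After op 5 (modify c.txt): modified={b.txt, c.txt, d.txt, e.txt} staged={none}
After op 6 (modify a.txt): modified={a.txt, b.txt, c.txt, d.txt, e.txt} staged={none}
After op 7 (git add b.txt): modified={a.txt, c.txt, d.txt, e.txt} staged={b.txt}
After op 8 (git reset b.txt): modified={a.txt, b.txt, c.txt, d.txt, e.txt} staged={none}
After op 9 (git reset a.txt): modified={a.txt, b.txt, c.txt, d.txt, e.txt} staged={none}
After op 10 (git add a.txt): modified={b.txt, c.txt, d.txt, e.txt} staged={a.txt}
After op 11 (git reset a.txt): modified={a.txt, b.txt, c.txt, d.txt, e.txt} staged={none}
After op 12 (git add a.txt): modified={b.txt, c.txt, d.txt, e.txt} staged={a.txt}
After op 13 (git commit): modified={b.txt, c.txt, d.txt, e.txt} staged={none}
After op 14 (git add e.txt): modified={b.txt, c.txt, d.txt} staged={e.txt}
After op 15 (git add b.txt): modified={c.txt, d.txt} staged={b.txt, e.txt}
After op 16 (git add d.txt): modified={c.txt} staged={b.txt, d.txt, e.txt}
After op 17 (git reset d.txt): modified={c.txt, d.txt} staged={b.txt, e.txt}
After op 18 (git reset c.txt): modified={c.txt, d.txt} staged={b.txt, e.txt}
After op 19 (git add a.txt): modified={c.txt, d.txt} staged={b.txt, e.txt}
After op 20 (git reset e.txt): modified={c.txt, d.txt, e.txt} staged={b.txt}
After op 21 (modify b.txt): modified={b.txt, c.txt, d.txt, e.txt} staged={b.txt}
After op 22 (modify b.txt): modified={b.txt, c.txt, d.txt, e.txt} staged={b.txt}
After op 23 (git commit): modified={b.txt, c.txt, d.txt, e.txt} staged={none}
After op 24 (git reset c.txt): modified={b.txt, c.txt, d.txt, e.txt} staged={none}
After op 25 (git add e.txt): modified={b.txt, c.txt, d.txt} staged={e.txt}

Answer: b.txt, c.txt, d.txt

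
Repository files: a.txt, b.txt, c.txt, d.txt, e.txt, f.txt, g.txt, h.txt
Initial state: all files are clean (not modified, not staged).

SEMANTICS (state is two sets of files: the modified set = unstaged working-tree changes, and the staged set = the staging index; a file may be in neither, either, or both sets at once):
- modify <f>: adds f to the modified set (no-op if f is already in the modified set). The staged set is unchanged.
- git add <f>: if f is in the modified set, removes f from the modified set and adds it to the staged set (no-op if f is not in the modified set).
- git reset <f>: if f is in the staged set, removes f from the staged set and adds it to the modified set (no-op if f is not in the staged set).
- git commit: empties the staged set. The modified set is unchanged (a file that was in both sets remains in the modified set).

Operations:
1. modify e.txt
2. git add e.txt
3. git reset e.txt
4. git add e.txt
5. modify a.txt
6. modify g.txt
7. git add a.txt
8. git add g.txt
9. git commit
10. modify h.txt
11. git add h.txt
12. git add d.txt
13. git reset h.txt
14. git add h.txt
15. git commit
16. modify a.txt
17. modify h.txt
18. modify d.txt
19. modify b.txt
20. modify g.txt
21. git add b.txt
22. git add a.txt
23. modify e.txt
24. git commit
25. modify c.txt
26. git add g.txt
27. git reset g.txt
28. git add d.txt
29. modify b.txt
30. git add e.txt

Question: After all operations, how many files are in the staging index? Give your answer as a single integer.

After op 1 (modify e.txt): modified={e.txt} staged={none}
After op 2 (git add e.txt): modified={none} staged={e.txt}
After op 3 (git reset e.txt): modified={e.txt} staged={none}
After op 4 (git add e.txt): modified={none} staged={e.txt}
After op 5 (modify a.txt): modified={a.txt} staged={e.txt}
After op 6 (modify g.txt): modified={a.txt, g.txt} staged={e.txt}
After op 7 (git add a.txt): modified={g.txt} staged={a.txt, e.txt}
After op 8 (git add g.txt): modified={none} staged={a.txt, e.txt, g.txt}
After op 9 (git commit): modified={none} staged={none}
After op 10 (modify h.txt): modified={h.txt} staged={none}
After op 11 (git add h.txt): modified={none} staged={h.txt}
After op 12 (git add d.txt): modified={none} staged={h.txt}
After op 13 (git reset h.txt): modified={h.txt} staged={none}
After op 14 (git add h.txt): modified={none} staged={h.txt}
After op 15 (git commit): modified={none} staged={none}
After op 16 (modify a.txt): modified={a.txt} staged={none}
After op 17 (modify h.txt): modified={a.txt, h.txt} staged={none}
After op 18 (modify d.txt): modified={a.txt, d.txt, h.txt} staged={none}
After op 19 (modify b.txt): modified={a.txt, b.txt, d.txt, h.txt} staged={none}
After op 20 (modify g.txt): modified={a.txt, b.txt, d.txt, g.txt, h.txt} staged={none}
After op 21 (git add b.txt): modified={a.txt, d.txt, g.txt, h.txt} staged={b.txt}
After op 22 (git add a.txt): modified={d.txt, g.txt, h.txt} staged={a.txt, b.txt}
After op 23 (modify e.txt): modified={d.txt, e.txt, g.txt, h.txt} staged={a.txt, b.txt}
After op 24 (git commit): modified={d.txt, e.txt, g.txt, h.txt} staged={none}
After op 25 (modify c.txt): modified={c.txt, d.txt, e.txt, g.txt, h.txt} staged={none}
After op 26 (git add g.txt): modified={c.txt, d.txt, e.txt, h.txt} staged={g.txt}
After op 27 (git reset g.txt): modified={c.txt, d.txt, e.txt, g.txt, h.txt} staged={none}
After op 28 (git add d.txt): modified={c.txt, e.txt, g.txt, h.txt} staged={d.txt}
After op 29 (modify b.txt): modified={b.txt, c.txt, e.txt, g.txt, h.txt} staged={d.txt}
After op 30 (git add e.txt): modified={b.txt, c.txt, g.txt, h.txt} staged={d.txt, e.txt}
Final staged set: {d.txt, e.txt} -> count=2

Answer: 2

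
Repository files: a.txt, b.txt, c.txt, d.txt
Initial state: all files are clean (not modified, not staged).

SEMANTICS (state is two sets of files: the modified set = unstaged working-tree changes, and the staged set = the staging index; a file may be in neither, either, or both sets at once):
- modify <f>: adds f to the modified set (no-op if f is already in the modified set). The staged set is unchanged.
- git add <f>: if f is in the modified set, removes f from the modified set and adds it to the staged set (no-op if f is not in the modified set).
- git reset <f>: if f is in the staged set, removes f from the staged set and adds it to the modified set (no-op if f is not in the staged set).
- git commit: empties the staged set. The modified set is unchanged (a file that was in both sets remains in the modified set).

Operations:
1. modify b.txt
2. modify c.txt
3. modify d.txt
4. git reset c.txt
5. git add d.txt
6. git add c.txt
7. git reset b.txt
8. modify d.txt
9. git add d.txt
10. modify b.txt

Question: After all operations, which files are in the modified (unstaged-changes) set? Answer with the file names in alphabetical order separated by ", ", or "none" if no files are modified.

Answer: b.txt

Derivation:
After op 1 (modify b.txt): modified={b.txt} staged={none}
After op 2 (modify c.txt): modified={b.txt, c.txt} staged={none}
After op 3 (modify d.txt): modified={b.txt, c.txt, d.txt} staged={none}
After op 4 (git reset c.txt): modified={b.txt, c.txt, d.txt} staged={none}
After op 5 (git add d.txt): modified={b.txt, c.txt} staged={d.txt}
After op 6 (git add c.txt): modified={b.txt} staged={c.txt, d.txt}
After op 7 (git reset b.txt): modified={b.txt} staged={c.txt, d.txt}
After op 8 (modify d.txt): modified={b.txt, d.txt} staged={c.txt, d.txt}
After op 9 (git add d.txt): modified={b.txt} staged={c.txt, d.txt}
After op 10 (modify b.txt): modified={b.txt} staged={c.txt, d.txt}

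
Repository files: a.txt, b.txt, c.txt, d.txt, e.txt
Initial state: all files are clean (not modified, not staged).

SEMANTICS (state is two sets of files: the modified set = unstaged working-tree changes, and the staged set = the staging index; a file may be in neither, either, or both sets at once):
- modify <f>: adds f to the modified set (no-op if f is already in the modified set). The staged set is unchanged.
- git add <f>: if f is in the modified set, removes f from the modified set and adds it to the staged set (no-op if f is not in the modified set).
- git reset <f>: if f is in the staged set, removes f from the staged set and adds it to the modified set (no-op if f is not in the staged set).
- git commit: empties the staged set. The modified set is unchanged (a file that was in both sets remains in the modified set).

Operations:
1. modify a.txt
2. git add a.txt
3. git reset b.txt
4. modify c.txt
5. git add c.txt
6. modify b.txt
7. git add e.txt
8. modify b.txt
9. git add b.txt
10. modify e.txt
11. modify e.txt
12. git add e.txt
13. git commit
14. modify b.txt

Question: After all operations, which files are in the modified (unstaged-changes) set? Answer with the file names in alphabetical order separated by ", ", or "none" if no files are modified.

After op 1 (modify a.txt): modified={a.txt} staged={none}
After op 2 (git add a.txt): modified={none} staged={a.txt}
After op 3 (git reset b.txt): modified={none} staged={a.txt}
After op 4 (modify c.txt): modified={c.txt} staged={a.txt}
After op 5 (git add c.txt): modified={none} staged={a.txt, c.txt}
After op 6 (modify b.txt): modified={b.txt} staged={a.txt, c.txt}
After op 7 (git add e.txt): modified={b.txt} staged={a.txt, c.txt}
After op 8 (modify b.txt): modified={b.txt} staged={a.txt, c.txt}
After op 9 (git add b.txt): modified={none} staged={a.txt, b.txt, c.txt}
After op 10 (modify e.txt): modified={e.txt} staged={a.txt, b.txt, c.txt}
After op 11 (modify e.txt): modified={e.txt} staged={a.txt, b.txt, c.txt}
After op 12 (git add e.txt): modified={none} staged={a.txt, b.txt, c.txt, e.txt}
After op 13 (git commit): modified={none} staged={none}
After op 14 (modify b.txt): modified={b.txt} staged={none}

Answer: b.txt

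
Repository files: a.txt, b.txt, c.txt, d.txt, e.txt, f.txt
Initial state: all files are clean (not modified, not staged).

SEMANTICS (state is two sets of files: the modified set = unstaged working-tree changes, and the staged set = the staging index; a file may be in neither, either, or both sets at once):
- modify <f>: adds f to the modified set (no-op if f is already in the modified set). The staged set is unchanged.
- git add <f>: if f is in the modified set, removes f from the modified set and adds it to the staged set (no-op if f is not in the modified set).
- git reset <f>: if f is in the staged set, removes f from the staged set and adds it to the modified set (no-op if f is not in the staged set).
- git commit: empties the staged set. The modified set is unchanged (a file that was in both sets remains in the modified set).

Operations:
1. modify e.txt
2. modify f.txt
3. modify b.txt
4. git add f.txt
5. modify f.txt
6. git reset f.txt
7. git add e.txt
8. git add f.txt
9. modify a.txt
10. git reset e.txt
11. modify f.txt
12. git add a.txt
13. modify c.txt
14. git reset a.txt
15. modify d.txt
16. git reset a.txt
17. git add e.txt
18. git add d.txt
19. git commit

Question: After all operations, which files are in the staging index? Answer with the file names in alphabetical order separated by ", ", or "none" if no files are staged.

After op 1 (modify e.txt): modified={e.txt} staged={none}
After op 2 (modify f.txt): modified={e.txt, f.txt} staged={none}
After op 3 (modify b.txt): modified={b.txt, e.txt, f.txt} staged={none}
After op 4 (git add f.txt): modified={b.txt, e.txt} staged={f.txt}
After op 5 (modify f.txt): modified={b.txt, e.txt, f.txt} staged={f.txt}
After op 6 (git reset f.txt): modified={b.txt, e.txt, f.txt} staged={none}
After op 7 (git add e.txt): modified={b.txt, f.txt} staged={e.txt}
After op 8 (git add f.txt): modified={b.txt} staged={e.txt, f.txt}
After op 9 (modify a.txt): modified={a.txt, b.txt} staged={e.txt, f.txt}
After op 10 (git reset e.txt): modified={a.txt, b.txt, e.txt} staged={f.txt}
After op 11 (modify f.txt): modified={a.txt, b.txt, e.txt, f.txt} staged={f.txt}
After op 12 (git add a.txt): modified={b.txt, e.txt, f.txt} staged={a.txt, f.txt}
After op 13 (modify c.txt): modified={b.txt, c.txt, e.txt, f.txt} staged={a.txt, f.txt}
After op 14 (git reset a.txt): modified={a.txt, b.txt, c.txt, e.txt, f.txt} staged={f.txt}
After op 15 (modify d.txt): modified={a.txt, b.txt, c.txt, d.txt, e.txt, f.txt} staged={f.txt}
After op 16 (git reset a.txt): modified={a.txt, b.txt, c.txt, d.txt, e.txt, f.txt} staged={f.txt}
After op 17 (git add e.txt): modified={a.txt, b.txt, c.txt, d.txt, f.txt} staged={e.txt, f.txt}
After op 18 (git add d.txt): modified={a.txt, b.txt, c.txt, f.txt} staged={d.txt, e.txt, f.txt}
After op 19 (git commit): modified={a.txt, b.txt, c.txt, f.txt} staged={none}

Answer: none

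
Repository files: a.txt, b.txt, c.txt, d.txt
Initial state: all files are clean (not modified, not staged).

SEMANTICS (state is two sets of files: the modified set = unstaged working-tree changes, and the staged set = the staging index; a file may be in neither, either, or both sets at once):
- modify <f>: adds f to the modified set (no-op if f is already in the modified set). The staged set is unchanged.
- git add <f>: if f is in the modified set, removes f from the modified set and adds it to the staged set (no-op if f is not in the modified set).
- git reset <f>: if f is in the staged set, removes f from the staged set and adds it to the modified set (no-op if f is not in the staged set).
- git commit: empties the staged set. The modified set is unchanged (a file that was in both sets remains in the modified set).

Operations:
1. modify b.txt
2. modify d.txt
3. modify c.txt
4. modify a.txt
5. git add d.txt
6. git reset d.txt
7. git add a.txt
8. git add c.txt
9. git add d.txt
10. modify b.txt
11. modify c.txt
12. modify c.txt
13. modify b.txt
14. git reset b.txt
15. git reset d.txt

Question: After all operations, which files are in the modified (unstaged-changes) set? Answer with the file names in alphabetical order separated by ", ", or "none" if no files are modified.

After op 1 (modify b.txt): modified={b.txt} staged={none}
After op 2 (modify d.txt): modified={b.txt, d.txt} staged={none}
After op 3 (modify c.txt): modified={b.txt, c.txt, d.txt} staged={none}
After op 4 (modify a.txt): modified={a.txt, b.txt, c.txt, d.txt} staged={none}
After op 5 (git add d.txt): modified={a.txt, b.txt, c.txt} staged={d.txt}
After op 6 (git reset d.txt): modified={a.txt, b.txt, c.txt, d.txt} staged={none}
After op 7 (git add a.txt): modified={b.txt, c.txt, d.txt} staged={a.txt}
After op 8 (git add c.txt): modified={b.txt, d.txt} staged={a.txt, c.txt}
After op 9 (git add d.txt): modified={b.txt} staged={a.txt, c.txt, d.txt}
After op 10 (modify b.txt): modified={b.txt} staged={a.txt, c.txt, d.txt}
After op 11 (modify c.txt): modified={b.txt, c.txt} staged={a.txt, c.txt, d.txt}
After op 12 (modify c.txt): modified={b.txt, c.txt} staged={a.txt, c.txt, d.txt}
After op 13 (modify b.txt): modified={b.txt, c.txt} staged={a.txt, c.txt, d.txt}
After op 14 (git reset b.txt): modified={b.txt, c.txt} staged={a.txt, c.txt, d.txt}
After op 15 (git reset d.txt): modified={b.txt, c.txt, d.txt} staged={a.txt, c.txt}

Answer: b.txt, c.txt, d.txt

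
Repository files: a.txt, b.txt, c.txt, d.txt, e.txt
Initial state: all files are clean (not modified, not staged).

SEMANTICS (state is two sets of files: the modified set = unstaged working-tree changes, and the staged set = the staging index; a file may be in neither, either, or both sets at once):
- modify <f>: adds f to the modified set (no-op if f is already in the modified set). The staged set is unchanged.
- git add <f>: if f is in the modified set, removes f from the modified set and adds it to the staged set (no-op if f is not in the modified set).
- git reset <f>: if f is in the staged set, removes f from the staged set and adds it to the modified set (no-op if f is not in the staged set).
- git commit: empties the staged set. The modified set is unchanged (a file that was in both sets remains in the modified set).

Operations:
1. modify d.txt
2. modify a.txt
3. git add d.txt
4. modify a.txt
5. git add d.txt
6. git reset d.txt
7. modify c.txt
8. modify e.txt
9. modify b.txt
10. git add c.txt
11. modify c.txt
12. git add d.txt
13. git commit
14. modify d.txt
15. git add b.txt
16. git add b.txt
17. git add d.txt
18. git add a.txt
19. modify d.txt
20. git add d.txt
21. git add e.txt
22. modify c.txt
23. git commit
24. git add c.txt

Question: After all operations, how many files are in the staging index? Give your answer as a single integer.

Answer: 1

Derivation:
After op 1 (modify d.txt): modified={d.txt} staged={none}
After op 2 (modify a.txt): modified={a.txt, d.txt} staged={none}
After op 3 (git add d.txt): modified={a.txt} staged={d.txt}
After op 4 (modify a.txt): modified={a.txt} staged={d.txt}
After op 5 (git add d.txt): modified={a.txt} staged={d.txt}
After op 6 (git reset d.txt): modified={a.txt, d.txt} staged={none}
After op 7 (modify c.txt): modified={a.txt, c.txt, d.txt} staged={none}
After op 8 (modify e.txt): modified={a.txt, c.txt, d.txt, e.txt} staged={none}
After op 9 (modify b.txt): modified={a.txt, b.txt, c.txt, d.txt, e.txt} staged={none}
After op 10 (git add c.txt): modified={a.txt, b.txt, d.txt, e.txt} staged={c.txt}
After op 11 (modify c.txt): modified={a.txt, b.txt, c.txt, d.txt, e.txt} staged={c.txt}
After op 12 (git add d.txt): modified={a.txt, b.txt, c.txt, e.txt} staged={c.txt, d.txt}
After op 13 (git commit): modified={a.txt, b.txt, c.txt, e.txt} staged={none}
After op 14 (modify d.txt): modified={a.txt, b.txt, c.txt, d.txt, e.txt} staged={none}
After op 15 (git add b.txt): modified={a.txt, c.txt, d.txt, e.txt} staged={b.txt}
After op 16 (git add b.txt): modified={a.txt, c.txt, d.txt, e.txt} staged={b.txt}
After op 17 (git add d.txt): modified={a.txt, c.txt, e.txt} staged={b.txt, d.txt}
After op 18 (git add a.txt): modified={c.txt, e.txt} staged={a.txt, b.txt, d.txt}
After op 19 (modify d.txt): modified={c.txt, d.txt, e.txt} staged={a.txt, b.txt, d.txt}
After op 20 (git add d.txt): modified={c.txt, e.txt} staged={a.txt, b.txt, d.txt}
After op 21 (git add e.txt): modified={c.txt} staged={a.txt, b.txt, d.txt, e.txt}
After op 22 (modify c.txt): modified={c.txt} staged={a.txt, b.txt, d.txt, e.txt}
After op 23 (git commit): modified={c.txt} staged={none}
After op 24 (git add c.txt): modified={none} staged={c.txt}
Final staged set: {c.txt} -> count=1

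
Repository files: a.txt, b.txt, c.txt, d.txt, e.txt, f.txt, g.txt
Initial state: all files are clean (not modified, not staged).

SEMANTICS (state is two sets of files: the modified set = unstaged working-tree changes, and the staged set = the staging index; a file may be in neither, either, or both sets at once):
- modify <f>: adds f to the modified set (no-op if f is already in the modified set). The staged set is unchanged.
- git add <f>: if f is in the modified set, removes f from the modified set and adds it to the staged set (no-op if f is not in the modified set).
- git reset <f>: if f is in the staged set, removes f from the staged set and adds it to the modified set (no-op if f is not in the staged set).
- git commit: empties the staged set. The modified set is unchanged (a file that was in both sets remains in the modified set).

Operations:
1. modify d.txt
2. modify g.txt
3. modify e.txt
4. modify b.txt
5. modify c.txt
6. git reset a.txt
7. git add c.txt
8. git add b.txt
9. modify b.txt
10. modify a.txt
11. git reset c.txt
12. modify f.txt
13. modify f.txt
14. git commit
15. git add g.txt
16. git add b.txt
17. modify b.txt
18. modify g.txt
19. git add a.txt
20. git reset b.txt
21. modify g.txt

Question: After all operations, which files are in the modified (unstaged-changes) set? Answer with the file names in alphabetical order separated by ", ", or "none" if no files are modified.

Answer: b.txt, c.txt, d.txt, e.txt, f.txt, g.txt

Derivation:
After op 1 (modify d.txt): modified={d.txt} staged={none}
After op 2 (modify g.txt): modified={d.txt, g.txt} staged={none}
After op 3 (modify e.txt): modified={d.txt, e.txt, g.txt} staged={none}
After op 4 (modify b.txt): modified={b.txt, d.txt, e.txt, g.txt} staged={none}
After op 5 (modify c.txt): modified={b.txt, c.txt, d.txt, e.txt, g.txt} staged={none}
After op 6 (git reset a.txt): modified={b.txt, c.txt, d.txt, e.txt, g.txt} staged={none}
After op 7 (git add c.txt): modified={b.txt, d.txt, e.txt, g.txt} staged={c.txt}
After op 8 (git add b.txt): modified={d.txt, e.txt, g.txt} staged={b.txt, c.txt}
After op 9 (modify b.txt): modified={b.txt, d.txt, e.txt, g.txt} staged={b.txt, c.txt}
After op 10 (modify a.txt): modified={a.txt, b.txt, d.txt, e.txt, g.txt} staged={b.txt, c.txt}
After op 11 (git reset c.txt): modified={a.txt, b.txt, c.txt, d.txt, e.txt, g.txt} staged={b.txt}
After op 12 (modify f.txt): modified={a.txt, b.txt, c.txt, d.txt, e.txt, f.txt, g.txt} staged={b.txt}
After op 13 (modify f.txt): modified={a.txt, b.txt, c.txt, d.txt, e.txt, f.txt, g.txt} staged={b.txt}
After op 14 (git commit): modified={a.txt, b.txt, c.txt, d.txt, e.txt, f.txt, g.txt} staged={none}
After op 15 (git add g.txt): modified={a.txt, b.txt, c.txt, d.txt, e.txt, f.txt} staged={g.txt}
After op 16 (git add b.txt): modified={a.txt, c.txt, d.txt, e.txt, f.txt} staged={b.txt, g.txt}
After op 17 (modify b.txt): modified={a.txt, b.txt, c.txt, d.txt, e.txt, f.txt} staged={b.txt, g.txt}
After op 18 (modify g.txt): modified={a.txt, b.txt, c.txt, d.txt, e.txt, f.txt, g.txt} staged={b.txt, g.txt}
After op 19 (git add a.txt): modified={b.txt, c.txt, d.txt, e.txt, f.txt, g.txt} staged={a.txt, b.txt, g.txt}
After op 20 (git reset b.txt): modified={b.txt, c.txt, d.txt, e.txt, f.txt, g.txt} staged={a.txt, g.txt}
After op 21 (modify g.txt): modified={b.txt, c.txt, d.txt, e.txt, f.txt, g.txt} staged={a.txt, g.txt}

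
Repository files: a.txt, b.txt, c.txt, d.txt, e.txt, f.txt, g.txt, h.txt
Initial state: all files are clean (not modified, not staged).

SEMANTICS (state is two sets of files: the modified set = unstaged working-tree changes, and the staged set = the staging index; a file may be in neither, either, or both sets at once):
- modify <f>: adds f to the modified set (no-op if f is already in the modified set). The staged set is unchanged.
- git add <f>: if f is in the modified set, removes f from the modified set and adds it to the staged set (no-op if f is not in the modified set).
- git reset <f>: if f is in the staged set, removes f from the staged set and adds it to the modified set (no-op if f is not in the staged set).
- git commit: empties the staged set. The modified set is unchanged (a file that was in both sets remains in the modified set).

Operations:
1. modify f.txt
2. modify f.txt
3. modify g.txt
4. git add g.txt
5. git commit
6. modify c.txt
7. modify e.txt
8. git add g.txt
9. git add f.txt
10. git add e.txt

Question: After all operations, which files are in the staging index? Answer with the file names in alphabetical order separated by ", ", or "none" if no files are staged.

After op 1 (modify f.txt): modified={f.txt} staged={none}
After op 2 (modify f.txt): modified={f.txt} staged={none}
After op 3 (modify g.txt): modified={f.txt, g.txt} staged={none}
After op 4 (git add g.txt): modified={f.txt} staged={g.txt}
After op 5 (git commit): modified={f.txt} staged={none}
After op 6 (modify c.txt): modified={c.txt, f.txt} staged={none}
After op 7 (modify e.txt): modified={c.txt, e.txt, f.txt} staged={none}
After op 8 (git add g.txt): modified={c.txt, e.txt, f.txt} staged={none}
After op 9 (git add f.txt): modified={c.txt, e.txt} staged={f.txt}
After op 10 (git add e.txt): modified={c.txt} staged={e.txt, f.txt}

Answer: e.txt, f.txt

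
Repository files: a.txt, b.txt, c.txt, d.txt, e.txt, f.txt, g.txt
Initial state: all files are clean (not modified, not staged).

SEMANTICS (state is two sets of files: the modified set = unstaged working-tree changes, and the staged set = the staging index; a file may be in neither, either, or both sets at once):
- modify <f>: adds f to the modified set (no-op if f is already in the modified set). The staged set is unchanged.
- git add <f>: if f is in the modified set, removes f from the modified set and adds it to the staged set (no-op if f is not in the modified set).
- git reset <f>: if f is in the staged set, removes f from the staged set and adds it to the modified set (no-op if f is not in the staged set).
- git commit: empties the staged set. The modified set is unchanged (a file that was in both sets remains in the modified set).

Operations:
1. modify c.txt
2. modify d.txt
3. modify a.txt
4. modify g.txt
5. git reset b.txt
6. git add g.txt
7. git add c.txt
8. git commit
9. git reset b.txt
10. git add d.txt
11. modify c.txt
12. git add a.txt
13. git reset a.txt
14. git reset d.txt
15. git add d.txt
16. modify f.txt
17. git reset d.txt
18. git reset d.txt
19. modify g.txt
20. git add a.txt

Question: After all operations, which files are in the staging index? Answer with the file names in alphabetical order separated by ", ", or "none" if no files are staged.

After op 1 (modify c.txt): modified={c.txt} staged={none}
After op 2 (modify d.txt): modified={c.txt, d.txt} staged={none}
After op 3 (modify a.txt): modified={a.txt, c.txt, d.txt} staged={none}
After op 4 (modify g.txt): modified={a.txt, c.txt, d.txt, g.txt} staged={none}
After op 5 (git reset b.txt): modified={a.txt, c.txt, d.txt, g.txt} staged={none}
After op 6 (git add g.txt): modified={a.txt, c.txt, d.txt} staged={g.txt}
After op 7 (git add c.txt): modified={a.txt, d.txt} staged={c.txt, g.txt}
After op 8 (git commit): modified={a.txt, d.txt} staged={none}
After op 9 (git reset b.txt): modified={a.txt, d.txt} staged={none}
After op 10 (git add d.txt): modified={a.txt} staged={d.txt}
After op 11 (modify c.txt): modified={a.txt, c.txt} staged={d.txt}
After op 12 (git add a.txt): modified={c.txt} staged={a.txt, d.txt}
After op 13 (git reset a.txt): modified={a.txt, c.txt} staged={d.txt}
After op 14 (git reset d.txt): modified={a.txt, c.txt, d.txt} staged={none}
After op 15 (git add d.txt): modified={a.txt, c.txt} staged={d.txt}
After op 16 (modify f.txt): modified={a.txt, c.txt, f.txt} staged={d.txt}
After op 17 (git reset d.txt): modified={a.txt, c.txt, d.txt, f.txt} staged={none}
After op 18 (git reset d.txt): modified={a.txt, c.txt, d.txt, f.txt} staged={none}
After op 19 (modify g.txt): modified={a.txt, c.txt, d.txt, f.txt, g.txt} staged={none}
After op 20 (git add a.txt): modified={c.txt, d.txt, f.txt, g.txt} staged={a.txt}

Answer: a.txt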